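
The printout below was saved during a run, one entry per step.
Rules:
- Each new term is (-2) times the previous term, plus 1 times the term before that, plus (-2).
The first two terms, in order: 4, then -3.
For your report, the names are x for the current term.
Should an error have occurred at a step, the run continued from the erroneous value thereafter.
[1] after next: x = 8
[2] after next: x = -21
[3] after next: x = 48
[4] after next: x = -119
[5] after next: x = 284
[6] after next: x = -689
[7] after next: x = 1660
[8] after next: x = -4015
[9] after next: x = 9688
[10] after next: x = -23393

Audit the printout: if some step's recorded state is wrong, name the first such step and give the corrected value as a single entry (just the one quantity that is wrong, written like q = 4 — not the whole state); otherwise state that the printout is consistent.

step 8, x = -4011

Recomputing the run from the initial state:
step 1: x = 8
step 2: x = -21
step 3: x = 48
step 4: x = -119
step 5: x = 284
step 6: x = -689
step 7: x = 1660
step 8: x = -4011
step 9: x = 9680
step 10: x = -23373
The first disagreement with the printout is at step 8, where the value should be x = -4011.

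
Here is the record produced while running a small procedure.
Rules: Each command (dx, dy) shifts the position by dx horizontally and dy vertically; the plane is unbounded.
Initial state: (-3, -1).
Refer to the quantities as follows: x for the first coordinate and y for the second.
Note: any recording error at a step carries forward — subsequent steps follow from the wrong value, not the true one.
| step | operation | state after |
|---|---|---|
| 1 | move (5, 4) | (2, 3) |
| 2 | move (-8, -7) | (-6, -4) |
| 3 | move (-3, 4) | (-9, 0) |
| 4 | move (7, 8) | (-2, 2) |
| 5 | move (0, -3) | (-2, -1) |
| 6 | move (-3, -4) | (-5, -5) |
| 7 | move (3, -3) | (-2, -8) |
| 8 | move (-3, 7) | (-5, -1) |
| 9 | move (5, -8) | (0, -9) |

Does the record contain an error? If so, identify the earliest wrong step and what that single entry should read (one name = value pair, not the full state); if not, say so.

Recomputing the run from the initial state:
step 1: x = 2, y = 3
step 2: x = -6, y = -4
step 3: x = -9, y = 0
step 4: x = -2, y = 8
step 5: x = -2, y = 5
step 6: x = -5, y = 1
step 7: x = -2, y = -2
step 8: x = -5, y = 5
step 9: x = 0, y = -3
The first disagreement with the record is at step 4, where the value should be y = 8.

step 4, y = 8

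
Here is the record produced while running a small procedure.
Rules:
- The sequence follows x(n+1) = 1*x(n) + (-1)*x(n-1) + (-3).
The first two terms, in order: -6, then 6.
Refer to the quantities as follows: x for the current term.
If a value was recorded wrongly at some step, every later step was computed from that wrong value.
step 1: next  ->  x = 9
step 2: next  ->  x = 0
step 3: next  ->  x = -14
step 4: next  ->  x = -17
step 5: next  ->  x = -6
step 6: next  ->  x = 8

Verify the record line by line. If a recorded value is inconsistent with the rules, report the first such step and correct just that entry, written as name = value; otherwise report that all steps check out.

Recomputing the run from the initial state:
step 1: x = 9
step 2: x = 0
step 3: x = -12
step 4: x = -15
step 5: x = -6
step 6: x = 6
The first disagreement with the record is at step 3, where the value should be x = -12.

step 3, x = -12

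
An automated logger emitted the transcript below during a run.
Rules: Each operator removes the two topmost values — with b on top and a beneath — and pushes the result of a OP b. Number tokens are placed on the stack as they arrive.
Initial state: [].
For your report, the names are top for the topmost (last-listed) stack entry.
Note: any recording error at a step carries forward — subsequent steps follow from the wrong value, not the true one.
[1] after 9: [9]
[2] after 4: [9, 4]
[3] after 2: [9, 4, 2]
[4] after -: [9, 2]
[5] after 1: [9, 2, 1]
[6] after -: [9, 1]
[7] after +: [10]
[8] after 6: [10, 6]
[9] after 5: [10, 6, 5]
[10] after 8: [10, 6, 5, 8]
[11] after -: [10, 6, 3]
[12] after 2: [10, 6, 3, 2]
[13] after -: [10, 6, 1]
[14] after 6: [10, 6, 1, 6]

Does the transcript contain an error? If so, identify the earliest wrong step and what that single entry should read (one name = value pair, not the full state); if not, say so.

Recomputing the run from the initial state:
step 1: [9]
step 2: [9, 4]
step 3: [9, 4, 2]
step 4: [9, 2]
step 5: [9, 2, 1]
step 6: [9, 1]
step 7: [10]
step 8: [10, 6]
step 9: [10, 6, 5]
step 10: [10, 6, 5, 8]
step 11: [10, 6, -3]
step 12: [10, 6, -3, 2]
step 13: [10, 6, -5]
step 14: [10, 6, -5, 6]
The first disagreement with the transcript is at step 11, where the value should be top = -3.

step 11, top = -3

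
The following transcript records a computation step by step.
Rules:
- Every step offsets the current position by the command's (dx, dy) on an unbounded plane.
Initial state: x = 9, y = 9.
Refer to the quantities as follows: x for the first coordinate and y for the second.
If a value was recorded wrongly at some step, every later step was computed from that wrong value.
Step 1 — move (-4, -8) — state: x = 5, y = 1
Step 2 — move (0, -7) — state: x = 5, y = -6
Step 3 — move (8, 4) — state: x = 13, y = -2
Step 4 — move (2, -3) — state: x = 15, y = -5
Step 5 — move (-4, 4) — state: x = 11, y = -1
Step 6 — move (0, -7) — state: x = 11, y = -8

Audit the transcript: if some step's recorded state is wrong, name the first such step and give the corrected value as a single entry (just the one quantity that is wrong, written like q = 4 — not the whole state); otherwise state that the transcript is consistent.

Recomputing the run from the initial state:
step 1: x = 5, y = 1
step 2: x = 5, y = -6
step 3: x = 13, y = -2
step 4: x = 15, y = -5
step 5: x = 11, y = -1
step 6: x = 11, y = -8
This matches the transcript at every step.

no error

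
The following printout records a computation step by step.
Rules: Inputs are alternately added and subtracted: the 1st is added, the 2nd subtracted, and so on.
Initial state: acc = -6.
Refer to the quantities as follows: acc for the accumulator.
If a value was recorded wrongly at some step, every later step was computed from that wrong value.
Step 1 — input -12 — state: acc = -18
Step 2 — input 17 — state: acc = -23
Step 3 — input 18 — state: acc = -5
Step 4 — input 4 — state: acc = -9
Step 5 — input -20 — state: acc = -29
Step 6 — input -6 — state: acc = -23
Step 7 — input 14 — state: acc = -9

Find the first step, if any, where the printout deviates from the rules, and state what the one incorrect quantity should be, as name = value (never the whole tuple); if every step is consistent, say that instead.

step 2, acc = -35

step 1: acc = -6 + -12 = -18 -> matches
step 2: acc = -18 - 17 = -35 -> the printout disagrees here
So the first discrepancy is step 2, where the right value is acc = -35.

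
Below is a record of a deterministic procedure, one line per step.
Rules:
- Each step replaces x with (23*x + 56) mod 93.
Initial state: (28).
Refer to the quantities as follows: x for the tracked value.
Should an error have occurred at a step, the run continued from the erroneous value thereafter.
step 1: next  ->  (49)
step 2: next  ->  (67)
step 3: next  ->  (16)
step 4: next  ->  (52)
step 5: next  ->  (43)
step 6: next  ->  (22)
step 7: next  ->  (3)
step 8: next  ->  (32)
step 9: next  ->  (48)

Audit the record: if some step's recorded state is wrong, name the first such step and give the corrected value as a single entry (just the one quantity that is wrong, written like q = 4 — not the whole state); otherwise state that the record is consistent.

Recomputing the run from the initial state:
step 1: x = 49
step 2: x = 67
step 3: x = 16
step 4: x = 52
step 5: x = 43
step 6: x = 22
step 7: x = 4
step 8: x = 55
step 9: x = 19
The first disagreement with the record is at step 7, where the value should be x = 4.

step 7, x = 4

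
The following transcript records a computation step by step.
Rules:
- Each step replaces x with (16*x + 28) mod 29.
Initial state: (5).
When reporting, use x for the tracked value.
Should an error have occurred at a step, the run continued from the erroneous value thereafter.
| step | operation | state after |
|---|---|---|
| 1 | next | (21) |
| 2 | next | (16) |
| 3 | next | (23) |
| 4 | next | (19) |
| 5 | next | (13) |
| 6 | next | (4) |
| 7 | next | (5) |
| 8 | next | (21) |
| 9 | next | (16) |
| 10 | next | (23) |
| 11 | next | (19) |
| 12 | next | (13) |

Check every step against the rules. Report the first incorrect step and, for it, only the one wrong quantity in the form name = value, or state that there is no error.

1. x = (16*5 + 28) mod 29 = 21 (confirmed correct)
2. x = (16*21 + 28) mod 29 = 16 (verified)
3. x = (16*16 + 28) mod 29 = 23 (verified)
4. x = (16*23 + 28) mod 29 = 19 (in agreement)
5. x = (16*19 + 28) mod 29 = 13 (in agreement)
6. x = (16*13 + 28) mod 29 = 4 (matches)
7. x = (16*4 + 28) mod 29 = 5 (consistent with the transcript)
8. x = (16*5 + 28) mod 29 = 21 (same as recorded)
9. x = (16*21 + 28) mod 29 = 16 (confirmed correct)
10. x = (16*16 + 28) mod 29 = 23 (confirmed correct)
11. x = (16*23 + 28) mod 29 = 19 (consistent with the transcript)
12. x = (16*19 + 28) mod 29 = 13 (in agreement)
The recomputation confirms every line.

no error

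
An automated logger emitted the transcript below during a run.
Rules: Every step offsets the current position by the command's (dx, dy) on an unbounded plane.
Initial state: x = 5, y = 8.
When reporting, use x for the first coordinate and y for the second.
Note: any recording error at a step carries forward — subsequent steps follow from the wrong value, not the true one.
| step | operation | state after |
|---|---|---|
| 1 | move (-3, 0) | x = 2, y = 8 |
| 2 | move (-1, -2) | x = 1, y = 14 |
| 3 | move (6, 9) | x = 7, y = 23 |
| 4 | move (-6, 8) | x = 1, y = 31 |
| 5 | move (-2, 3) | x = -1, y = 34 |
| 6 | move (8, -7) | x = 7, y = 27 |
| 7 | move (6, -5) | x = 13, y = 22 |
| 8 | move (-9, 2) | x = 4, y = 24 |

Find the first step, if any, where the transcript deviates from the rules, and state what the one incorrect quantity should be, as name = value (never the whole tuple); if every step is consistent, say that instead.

Recomputing the run from the initial state:
step 1: x = 2, y = 8
step 2: x = 1, y = 6
step 3: x = 7, y = 15
step 4: x = 1, y = 23
step 5: x = -1, y = 26
step 6: x = 7, y = 19
step 7: x = 13, y = 14
step 8: x = 4, y = 16
The first disagreement with the transcript is at step 2, where the value should be y = 6.

step 2, y = 6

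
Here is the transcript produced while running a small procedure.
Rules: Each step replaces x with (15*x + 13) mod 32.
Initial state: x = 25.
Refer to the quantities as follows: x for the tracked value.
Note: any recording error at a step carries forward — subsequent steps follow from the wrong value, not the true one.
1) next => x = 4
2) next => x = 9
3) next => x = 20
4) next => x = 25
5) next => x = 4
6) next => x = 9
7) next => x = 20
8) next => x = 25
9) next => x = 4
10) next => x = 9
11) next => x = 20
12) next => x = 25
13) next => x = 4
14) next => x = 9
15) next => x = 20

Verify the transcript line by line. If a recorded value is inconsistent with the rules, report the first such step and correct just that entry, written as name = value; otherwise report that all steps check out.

Recomputing the run from the initial state:
step 1: x = 4
step 2: x = 9
step 3: x = 20
step 4: x = 25
step 5: x = 4
step 6: x = 9
step 7: x = 20
step 8: x = 25
step 9: x = 4
step 10: x = 9
step 11: x = 20
step 12: x = 25
step 13: x = 4
step 14: x = 9
step 15: x = 20
This matches the transcript at every step.

no error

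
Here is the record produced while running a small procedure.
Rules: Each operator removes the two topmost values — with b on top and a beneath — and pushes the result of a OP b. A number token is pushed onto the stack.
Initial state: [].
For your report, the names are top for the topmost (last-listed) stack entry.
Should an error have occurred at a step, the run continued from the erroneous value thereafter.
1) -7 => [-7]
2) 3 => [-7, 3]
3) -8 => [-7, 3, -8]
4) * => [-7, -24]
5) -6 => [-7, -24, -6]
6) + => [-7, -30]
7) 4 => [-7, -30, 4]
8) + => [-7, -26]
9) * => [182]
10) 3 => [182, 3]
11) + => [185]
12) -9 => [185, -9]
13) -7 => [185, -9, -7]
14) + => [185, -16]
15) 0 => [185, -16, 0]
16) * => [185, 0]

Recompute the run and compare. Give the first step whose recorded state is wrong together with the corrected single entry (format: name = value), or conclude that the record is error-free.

no error

1. push -7: top = -7 (matches)
2. push 3: top = 3 (in agreement)
3. push -8: top = -8 (no discrepancy)
4. 3 * -8 = -24 (checks out)
5. push -6: top = -6 (confirmed correct)
6. -24 + -6 = -30 (consistent with the record)
7. push 4: top = 4 (agrees with the record)
8. -30 + 4 = -26 (consistent with the record)
9. -7 * -26 = 182 (matches)
10. push 3: top = 3 (confirmed correct)
11. 182 + 3 = 185 (matches)
12. push -9: top = -9 (verified)
13. push -7: top = -7 (consistent with the record)
14. -9 + -7 = -16 (agrees with the record)
15. push 0: top = 0 (matches)
16. -16 * 0 = 0 (in agreement)
No step deviates from the rules.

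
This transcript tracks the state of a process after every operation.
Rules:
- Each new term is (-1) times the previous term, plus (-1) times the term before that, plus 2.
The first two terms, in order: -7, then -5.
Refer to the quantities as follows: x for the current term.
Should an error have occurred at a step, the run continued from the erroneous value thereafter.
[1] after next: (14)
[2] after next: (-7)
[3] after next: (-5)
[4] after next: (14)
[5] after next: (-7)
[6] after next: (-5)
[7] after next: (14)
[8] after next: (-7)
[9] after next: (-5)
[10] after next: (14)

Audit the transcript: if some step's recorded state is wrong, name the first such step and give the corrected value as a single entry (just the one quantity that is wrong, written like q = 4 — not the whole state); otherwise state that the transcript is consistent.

no error

Recomputing the run from the initial state:
step 1: x = 14
step 2: x = -7
step 3: x = -5
step 4: x = 14
step 5: x = -7
step 6: x = -5
step 7: x = 14
step 8: x = -7
step 9: x = -5
step 10: x = 14
This matches the transcript at every step.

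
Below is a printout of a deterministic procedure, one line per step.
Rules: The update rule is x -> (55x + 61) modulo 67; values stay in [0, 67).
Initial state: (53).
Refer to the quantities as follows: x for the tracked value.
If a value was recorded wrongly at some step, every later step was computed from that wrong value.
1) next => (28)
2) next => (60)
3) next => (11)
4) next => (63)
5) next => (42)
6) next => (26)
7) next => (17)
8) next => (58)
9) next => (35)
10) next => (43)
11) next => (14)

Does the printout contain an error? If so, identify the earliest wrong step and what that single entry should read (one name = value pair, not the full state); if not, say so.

1. x = (55*53 + 61) mod 67 = 28 (matches)
2. x = (55*28 + 61) mod 67 = 60 (verified)
3. x = (55*60 + 61) mod 67 = 11 (in agreement)
4. x = (55*11 + 61) mod 67 = 63 (no discrepancy)
5. x = (55*63 + 61) mod 67 = 42 (verified)
6. x = (55*42 + 61) mod 67 = 26 (consistent with the printout)
7. x = (55*26 + 61) mod 67 = 17 (confirmed correct)
8. x = (55*17 + 61) mod 67 = 58 (no discrepancy)
9. x = (55*58 + 61) mod 67 = 35 (verified)
10. x = (55*35 + 61) mod 67 = 43 (exactly as logged)
11. x = (55*43 + 61) mod 67 = 14 (verified)
No step deviates from the rules.

no error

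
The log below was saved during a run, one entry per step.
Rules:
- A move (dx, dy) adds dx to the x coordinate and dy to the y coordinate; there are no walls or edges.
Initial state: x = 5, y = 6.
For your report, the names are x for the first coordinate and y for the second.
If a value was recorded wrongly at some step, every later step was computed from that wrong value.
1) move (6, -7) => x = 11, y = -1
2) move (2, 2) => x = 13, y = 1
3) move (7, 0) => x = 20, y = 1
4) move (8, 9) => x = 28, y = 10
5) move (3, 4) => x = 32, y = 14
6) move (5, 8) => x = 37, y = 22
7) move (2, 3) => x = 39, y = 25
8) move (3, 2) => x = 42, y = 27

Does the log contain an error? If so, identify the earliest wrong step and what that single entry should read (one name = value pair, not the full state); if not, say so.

step 5, x = 31

Recomputing the run from the initial state:
step 1: x = 11, y = -1
step 2: x = 13, y = 1
step 3: x = 20, y = 1
step 4: x = 28, y = 10
step 5: x = 31, y = 14
step 6: x = 36, y = 22
step 7: x = 38, y = 25
step 8: x = 41, y = 27
The first disagreement with the log is at step 5, where the value should be x = 31.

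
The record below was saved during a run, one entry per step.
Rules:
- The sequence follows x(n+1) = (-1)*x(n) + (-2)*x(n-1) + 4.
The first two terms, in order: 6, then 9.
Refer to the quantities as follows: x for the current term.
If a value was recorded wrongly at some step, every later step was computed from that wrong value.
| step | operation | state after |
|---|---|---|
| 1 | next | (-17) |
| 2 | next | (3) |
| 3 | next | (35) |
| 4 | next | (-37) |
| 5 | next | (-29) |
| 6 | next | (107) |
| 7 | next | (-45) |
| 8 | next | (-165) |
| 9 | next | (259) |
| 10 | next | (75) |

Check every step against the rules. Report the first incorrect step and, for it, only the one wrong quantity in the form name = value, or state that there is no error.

Recomputing the run from the initial state:
step 1: x = -17
step 2: x = 3
step 3: x = 35
step 4: x = -37
step 5: x = -29
step 6: x = 107
step 7: x = -45
step 8: x = -165
step 9: x = 259
step 10: x = 75
This matches the record at every step.

no error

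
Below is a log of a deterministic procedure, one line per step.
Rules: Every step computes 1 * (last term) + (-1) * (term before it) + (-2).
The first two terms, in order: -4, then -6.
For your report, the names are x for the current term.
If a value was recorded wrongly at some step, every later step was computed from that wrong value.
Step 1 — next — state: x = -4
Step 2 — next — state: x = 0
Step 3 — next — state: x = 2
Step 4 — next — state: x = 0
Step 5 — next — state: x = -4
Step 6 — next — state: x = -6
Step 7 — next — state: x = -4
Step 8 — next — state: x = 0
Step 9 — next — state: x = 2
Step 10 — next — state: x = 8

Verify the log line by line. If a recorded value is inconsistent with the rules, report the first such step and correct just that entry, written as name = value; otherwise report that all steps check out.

step 10, x = 0

Recomputing the run from the initial state:
step 1: x = -4
step 2: x = 0
step 3: x = 2
step 4: x = 0
step 5: x = -4
step 6: x = -6
step 7: x = -4
step 8: x = 0
step 9: x = 2
step 10: x = 0
The first disagreement with the log is at step 10, where the value should be x = 0.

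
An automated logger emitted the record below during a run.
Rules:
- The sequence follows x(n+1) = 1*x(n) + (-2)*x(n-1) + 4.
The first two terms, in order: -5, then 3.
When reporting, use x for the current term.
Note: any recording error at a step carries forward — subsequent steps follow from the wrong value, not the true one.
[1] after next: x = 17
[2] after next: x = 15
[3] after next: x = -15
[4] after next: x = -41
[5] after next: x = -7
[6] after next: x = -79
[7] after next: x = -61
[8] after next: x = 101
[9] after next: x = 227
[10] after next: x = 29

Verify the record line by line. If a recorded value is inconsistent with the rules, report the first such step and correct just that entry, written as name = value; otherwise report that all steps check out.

step 6, x = 79

1. x = 1*(3) + (-2)*(-5) + (4) = 17 (no discrepancy)
2. x = 1*(17) + (-2)*(3) + (4) = 15 (verified)
3. x = 1*(15) + (-2)*(17) + (4) = -15 (same as recorded)
4. x = 1*(-15) + (-2)*(15) + (4) = -41 (verified)
5. x = 1*(-41) + (-2)*(-15) + (4) = -7 (verified)
6. x = 1*(-7) + (-2)*(-41) + (4) = 79 (this is not what the record shows)
So the first discrepancy is step 6, where the right value is x = 79.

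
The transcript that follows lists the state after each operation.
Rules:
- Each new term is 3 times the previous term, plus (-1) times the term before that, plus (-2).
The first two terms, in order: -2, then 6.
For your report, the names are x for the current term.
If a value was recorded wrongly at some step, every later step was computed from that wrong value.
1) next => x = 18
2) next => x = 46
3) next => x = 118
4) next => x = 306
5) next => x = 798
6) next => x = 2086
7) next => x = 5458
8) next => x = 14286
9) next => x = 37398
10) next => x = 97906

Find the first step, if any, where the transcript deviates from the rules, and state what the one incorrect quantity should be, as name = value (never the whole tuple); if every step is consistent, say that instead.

Recomputing the run from the initial state:
step 1: x = 18
step 2: x = 46
step 3: x = 118
step 4: x = 306
step 5: x = 798
step 6: x = 2086
step 7: x = 5458
step 8: x = 14286
step 9: x = 37398
step 10: x = 97906
This matches the transcript at every step.

no error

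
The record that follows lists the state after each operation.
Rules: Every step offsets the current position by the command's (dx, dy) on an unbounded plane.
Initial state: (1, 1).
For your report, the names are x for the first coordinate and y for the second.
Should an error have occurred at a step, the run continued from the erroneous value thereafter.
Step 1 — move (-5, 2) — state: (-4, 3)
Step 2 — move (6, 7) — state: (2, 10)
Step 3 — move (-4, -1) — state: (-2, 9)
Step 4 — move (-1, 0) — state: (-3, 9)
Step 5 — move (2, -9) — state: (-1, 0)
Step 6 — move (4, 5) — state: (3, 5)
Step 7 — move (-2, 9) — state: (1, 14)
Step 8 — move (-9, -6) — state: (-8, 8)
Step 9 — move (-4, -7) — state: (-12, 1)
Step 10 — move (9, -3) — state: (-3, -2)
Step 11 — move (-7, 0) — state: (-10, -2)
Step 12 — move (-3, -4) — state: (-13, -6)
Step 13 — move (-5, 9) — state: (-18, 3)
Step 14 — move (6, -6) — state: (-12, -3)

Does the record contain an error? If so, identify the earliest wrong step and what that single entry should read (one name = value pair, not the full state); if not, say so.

no error

Recomputing the run from the initial state:
step 1: x = -4, y = 3
step 2: x = 2, y = 10
step 3: x = -2, y = 9
step 4: x = -3, y = 9
step 5: x = -1, y = 0
step 6: x = 3, y = 5
step 7: x = 1, y = 14
step 8: x = -8, y = 8
step 9: x = -12, y = 1
step 10: x = -3, y = -2
step 11: x = -10, y = -2
step 12: x = -13, y = -6
step 13: x = -18, y = 3
step 14: x = -12, y = -3
This matches the record at every step.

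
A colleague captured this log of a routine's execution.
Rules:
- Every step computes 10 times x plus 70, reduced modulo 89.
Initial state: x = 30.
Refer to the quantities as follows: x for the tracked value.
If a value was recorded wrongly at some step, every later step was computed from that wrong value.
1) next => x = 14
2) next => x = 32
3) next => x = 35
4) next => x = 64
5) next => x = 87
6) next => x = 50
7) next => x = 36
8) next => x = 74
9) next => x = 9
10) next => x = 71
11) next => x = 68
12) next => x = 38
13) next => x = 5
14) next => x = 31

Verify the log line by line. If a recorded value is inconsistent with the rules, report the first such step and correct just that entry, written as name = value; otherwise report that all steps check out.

Recomputing the run from the initial state:
step 1: x = 14
step 2: x = 32
step 3: x = 34
step 4: x = 54
step 5: x = 76
step 6: x = 29
step 7: x = 4
step 8: x = 21
step 9: x = 13
step 10: x = 22
step 11: x = 23
step 12: x = 33
step 13: x = 44
step 14: x = 65
The first disagreement with the log is at step 3, where the value should be x = 34.

step 3, x = 34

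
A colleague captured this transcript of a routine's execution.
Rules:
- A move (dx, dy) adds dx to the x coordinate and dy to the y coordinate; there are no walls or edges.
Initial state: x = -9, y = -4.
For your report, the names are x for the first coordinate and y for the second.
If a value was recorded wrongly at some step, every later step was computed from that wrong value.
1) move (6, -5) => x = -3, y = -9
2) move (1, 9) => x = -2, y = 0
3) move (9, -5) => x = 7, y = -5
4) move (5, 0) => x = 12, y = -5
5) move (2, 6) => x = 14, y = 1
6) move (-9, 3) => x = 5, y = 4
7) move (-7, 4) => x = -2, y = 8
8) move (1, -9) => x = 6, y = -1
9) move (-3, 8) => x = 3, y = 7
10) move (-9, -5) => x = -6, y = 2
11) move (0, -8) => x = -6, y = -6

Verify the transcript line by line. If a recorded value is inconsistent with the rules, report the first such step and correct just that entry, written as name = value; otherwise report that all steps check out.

1. x = -9 + (6) = -3, y = -4 + (-5) = -9 (agrees with the transcript)
2. x = -3 + (1) = -2, y = -9 + (9) = 0 (in agreement)
3. x = -2 + (9) = 7, y = 0 + (-5) = -5 (exactly as logged)
4. x = 7 + (5) = 12, y = -5 + (0) = -5 (consistent with the transcript)
5. x = 12 + (2) = 14, y = -5 + (6) = 1 (no discrepancy)
6. x = 14 + (-9) = 5, y = 1 + (3) = 4 (consistent with the transcript)
7. x = 5 + (-7) = -2, y = 4 + (4) = 8 (consistent with the transcript)
8. x = -2 + (1) = -1, y = 8 + (-9) = -1 (a discrepancy with the transcript)
Conclusion: step 8 carries the first error; the entry should be x = -1.

step 8, x = -1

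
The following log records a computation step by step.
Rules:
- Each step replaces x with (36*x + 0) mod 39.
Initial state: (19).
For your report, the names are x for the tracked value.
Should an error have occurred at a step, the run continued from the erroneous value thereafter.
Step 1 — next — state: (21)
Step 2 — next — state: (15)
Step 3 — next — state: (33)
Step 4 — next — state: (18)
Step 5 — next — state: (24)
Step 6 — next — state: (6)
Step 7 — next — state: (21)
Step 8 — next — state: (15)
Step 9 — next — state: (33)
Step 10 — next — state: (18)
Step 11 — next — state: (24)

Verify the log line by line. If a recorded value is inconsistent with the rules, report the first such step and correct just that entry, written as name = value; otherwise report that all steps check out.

step 1: x = (36*19 + 0) mod 39 = 21 -> exactly as logged
step 2: x = (36*21 + 0) mod 39 = 15 -> same as recorded
step 3: x = (36*15 + 0) mod 39 = 33 -> no discrepancy
step 4: x = (36*33 + 0) mod 39 = 18 -> confirmed correct
step 5: x = (36*18 + 0) mod 39 = 24 -> agrees with the log
step 6: x = (36*24 + 0) mod 39 = 6 -> verified
step 7: x = (36*6 + 0) mod 39 = 21 -> same as recorded
step 8: x = (36*21 + 0) mod 39 = 15 -> exactly as logged
step 9: x = (36*15 + 0) mod 39 = 33 -> agrees with the log
step 10: x = (36*33 + 0) mod 39 = 18 -> agrees with the log
step 11: x = (36*18 + 0) mod 39 = 24 -> exactly as logged
Each recorded entry agrees with the recomputation.

no error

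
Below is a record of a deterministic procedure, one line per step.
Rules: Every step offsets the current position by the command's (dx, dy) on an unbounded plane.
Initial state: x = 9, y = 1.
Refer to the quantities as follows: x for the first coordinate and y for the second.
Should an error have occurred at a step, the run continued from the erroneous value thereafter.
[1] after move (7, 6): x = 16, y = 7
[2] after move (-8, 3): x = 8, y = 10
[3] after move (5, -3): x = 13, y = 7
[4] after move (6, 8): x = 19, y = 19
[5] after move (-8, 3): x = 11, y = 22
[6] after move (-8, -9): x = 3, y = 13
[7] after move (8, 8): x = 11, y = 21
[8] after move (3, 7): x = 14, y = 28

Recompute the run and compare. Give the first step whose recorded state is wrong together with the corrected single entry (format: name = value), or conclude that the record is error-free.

1. x = 9 + (7) = 16, y = 1 + (6) = 7 (consistent with the record)
2. x = 16 + (-8) = 8, y = 7 + (3) = 10 (exactly as logged)
3. x = 8 + (5) = 13, y = 10 + (-3) = 7 (no discrepancy)
4. x = 13 + (6) = 19, y = 7 + (8) = 15 (this is not what the record shows)
Conclusion: step 4 carries the first error; the entry should be y = 15.

step 4, y = 15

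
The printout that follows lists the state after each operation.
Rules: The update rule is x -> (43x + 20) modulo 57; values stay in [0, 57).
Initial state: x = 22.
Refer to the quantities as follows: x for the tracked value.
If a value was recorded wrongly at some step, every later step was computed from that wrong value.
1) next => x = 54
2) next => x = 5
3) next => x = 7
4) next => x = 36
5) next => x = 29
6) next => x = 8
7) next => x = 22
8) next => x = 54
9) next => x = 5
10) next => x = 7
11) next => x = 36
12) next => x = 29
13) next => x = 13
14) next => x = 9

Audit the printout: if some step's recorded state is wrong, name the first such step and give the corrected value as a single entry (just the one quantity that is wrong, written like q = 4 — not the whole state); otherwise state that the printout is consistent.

Step 1: x = (43*22 + 20) mod 57 = 54 — matches.
Step 2: x = (43*54 + 20) mod 57 = 5 — agrees with the printout.
Step 3: x = (43*5 + 20) mod 57 = 7 — exactly as logged.
Step 4: x = (43*7 + 20) mod 57 = 36 — checks out.
Step 5: x = (43*36 + 20) mod 57 = 29 — consistent with the printout.
Step 6: x = (43*29 + 20) mod 57 = 13 — the printout has a different value.
The earliest wrong entry is at step 6: it should read x = 13.

step 6, x = 13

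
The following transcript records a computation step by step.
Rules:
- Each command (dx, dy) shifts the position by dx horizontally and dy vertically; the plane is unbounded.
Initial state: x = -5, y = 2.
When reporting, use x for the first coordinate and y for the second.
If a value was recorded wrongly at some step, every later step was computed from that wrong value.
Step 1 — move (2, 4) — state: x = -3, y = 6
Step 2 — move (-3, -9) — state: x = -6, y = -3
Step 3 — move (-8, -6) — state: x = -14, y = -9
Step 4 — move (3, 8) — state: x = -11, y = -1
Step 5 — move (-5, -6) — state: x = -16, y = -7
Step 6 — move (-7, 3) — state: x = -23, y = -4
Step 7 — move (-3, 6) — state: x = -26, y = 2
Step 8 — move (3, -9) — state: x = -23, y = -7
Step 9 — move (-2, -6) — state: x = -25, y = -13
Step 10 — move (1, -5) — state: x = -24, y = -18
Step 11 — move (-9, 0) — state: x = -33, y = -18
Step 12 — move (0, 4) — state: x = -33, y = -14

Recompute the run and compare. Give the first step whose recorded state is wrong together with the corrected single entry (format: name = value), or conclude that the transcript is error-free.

no error

1. x = -5 + (2) = -3, y = 2 + (4) = 6 (consistent with the transcript)
2. x = -3 + (-3) = -6, y = 6 + (-9) = -3 (confirmed correct)
3. x = -6 + (-8) = -14, y = -3 + (-6) = -9 (checks out)
4. x = -14 + (3) = -11, y = -9 + (8) = -1 (consistent with the transcript)
5. x = -11 + (-5) = -16, y = -1 + (-6) = -7 (consistent with the transcript)
6. x = -16 + (-7) = -23, y = -7 + (3) = -4 (no discrepancy)
7. x = -23 + (-3) = -26, y = -4 + (6) = 2 (verified)
8. x = -26 + (3) = -23, y = 2 + (-9) = -7 (confirmed correct)
9. x = -23 + (-2) = -25, y = -7 + (-6) = -13 (matches)
10. x = -25 + (1) = -24, y = -13 + (-5) = -18 (no discrepancy)
11. x = -24 + (-9) = -33, y = -18 + (0) = -18 (in agreement)
12. x = -33 + (0) = -33, y = -18 + (4) = -14 (no discrepancy)
All entries verified; no error found.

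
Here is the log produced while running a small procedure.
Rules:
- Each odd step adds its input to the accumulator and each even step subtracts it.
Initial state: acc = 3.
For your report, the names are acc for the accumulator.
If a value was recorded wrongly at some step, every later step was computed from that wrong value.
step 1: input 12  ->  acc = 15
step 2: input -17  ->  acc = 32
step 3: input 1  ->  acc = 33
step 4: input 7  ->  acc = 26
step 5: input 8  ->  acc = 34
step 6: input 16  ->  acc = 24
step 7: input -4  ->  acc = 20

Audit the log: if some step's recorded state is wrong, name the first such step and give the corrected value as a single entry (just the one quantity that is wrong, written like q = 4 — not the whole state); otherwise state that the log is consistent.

step 6, acc = 18

step 1: acc = 3 + 12 = 15 -> exactly as logged
step 2: acc = 15 - -17 = 32 -> in agreement
step 3: acc = 32 + 1 = 33 -> matches
step 4: acc = 33 - 7 = 26 -> same as recorded
step 5: acc = 26 + 8 = 34 -> in agreement
step 6: acc = 34 - 16 = 18 -> the entry is off here
First deviation found at step 6; the corrected entry is acc = 18.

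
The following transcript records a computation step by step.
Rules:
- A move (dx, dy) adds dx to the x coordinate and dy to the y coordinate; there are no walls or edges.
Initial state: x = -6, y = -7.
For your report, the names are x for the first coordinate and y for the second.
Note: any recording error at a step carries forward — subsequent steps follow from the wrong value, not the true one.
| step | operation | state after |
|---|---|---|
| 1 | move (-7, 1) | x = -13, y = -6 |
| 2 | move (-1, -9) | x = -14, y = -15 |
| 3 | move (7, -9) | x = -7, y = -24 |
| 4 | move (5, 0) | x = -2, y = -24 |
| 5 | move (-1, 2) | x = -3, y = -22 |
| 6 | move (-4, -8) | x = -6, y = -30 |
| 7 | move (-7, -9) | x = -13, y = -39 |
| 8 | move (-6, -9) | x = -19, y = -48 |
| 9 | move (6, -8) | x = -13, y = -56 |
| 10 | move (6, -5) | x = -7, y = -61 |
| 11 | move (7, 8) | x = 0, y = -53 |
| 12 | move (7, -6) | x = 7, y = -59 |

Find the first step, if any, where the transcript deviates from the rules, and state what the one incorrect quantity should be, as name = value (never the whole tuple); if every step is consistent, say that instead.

1. x = -6 + (-7) = -13, y = -7 + (1) = -6 (same as recorded)
2. x = -13 + (-1) = -14, y = -6 + (-9) = -15 (agrees with the transcript)
3. x = -14 + (7) = -7, y = -15 + (-9) = -24 (same as recorded)
4. x = -7 + (5) = -2, y = -24 + (0) = -24 (exactly as logged)
5. x = -2 + (-1) = -3, y = -24 + (2) = -22 (matches)
6. x = -3 + (-4) = -7, y = -22 + (-8) = -30 (the transcript disagrees here)
Conclusion: step 6 carries the first error; the entry should be x = -7.

step 6, x = -7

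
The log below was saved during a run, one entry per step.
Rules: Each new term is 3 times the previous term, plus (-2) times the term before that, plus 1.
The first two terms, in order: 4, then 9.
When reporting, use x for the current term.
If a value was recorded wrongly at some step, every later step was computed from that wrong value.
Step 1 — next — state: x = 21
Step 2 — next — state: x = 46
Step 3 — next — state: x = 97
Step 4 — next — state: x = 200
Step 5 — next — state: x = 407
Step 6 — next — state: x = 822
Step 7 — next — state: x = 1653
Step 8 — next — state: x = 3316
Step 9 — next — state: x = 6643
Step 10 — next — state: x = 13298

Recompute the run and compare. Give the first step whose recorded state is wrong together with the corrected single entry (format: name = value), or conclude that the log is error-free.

step 1, x = 20

step 1: x = 3*(9) + (-2)*(4) + (1) = 20 -> the entry is off here
First deviation found at step 1; the corrected entry is x = 20.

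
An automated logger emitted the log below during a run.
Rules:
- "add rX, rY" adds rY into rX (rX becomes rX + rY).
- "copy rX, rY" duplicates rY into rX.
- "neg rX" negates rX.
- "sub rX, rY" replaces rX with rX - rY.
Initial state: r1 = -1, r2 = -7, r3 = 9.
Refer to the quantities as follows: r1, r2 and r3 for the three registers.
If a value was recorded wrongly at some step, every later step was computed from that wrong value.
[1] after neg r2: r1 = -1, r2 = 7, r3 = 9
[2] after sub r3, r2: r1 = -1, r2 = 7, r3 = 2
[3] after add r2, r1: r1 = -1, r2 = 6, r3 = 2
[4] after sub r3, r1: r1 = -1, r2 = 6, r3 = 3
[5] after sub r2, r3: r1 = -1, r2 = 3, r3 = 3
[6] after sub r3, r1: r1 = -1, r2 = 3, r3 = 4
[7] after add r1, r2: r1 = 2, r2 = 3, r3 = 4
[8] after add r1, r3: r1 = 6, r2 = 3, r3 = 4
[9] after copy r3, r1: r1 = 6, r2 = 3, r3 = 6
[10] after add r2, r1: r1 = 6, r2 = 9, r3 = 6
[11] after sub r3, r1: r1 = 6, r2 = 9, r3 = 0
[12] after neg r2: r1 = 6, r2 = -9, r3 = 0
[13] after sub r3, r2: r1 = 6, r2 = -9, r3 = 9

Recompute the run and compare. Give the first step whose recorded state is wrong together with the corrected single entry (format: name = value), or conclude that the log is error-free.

Recomputing the run from the initial state:
step 1: r1 = -1, r2 = 7, r3 = 9
step 2: r1 = -1, r2 = 7, r3 = 2
step 3: r1 = -1, r2 = 6, r3 = 2
step 4: r1 = -1, r2 = 6, r3 = 3
step 5: r1 = -1, r2 = 3, r3 = 3
step 6: r1 = -1, r2 = 3, r3 = 4
step 7: r1 = 2, r2 = 3, r3 = 4
step 8: r1 = 6, r2 = 3, r3 = 4
step 9: r1 = 6, r2 = 3, r3 = 6
step 10: r1 = 6, r2 = 9, r3 = 6
step 11: r1 = 6, r2 = 9, r3 = 0
step 12: r1 = 6, r2 = -9, r3 = 0
step 13: r1 = 6, r2 = -9, r3 = 9
This matches the log at every step.

no error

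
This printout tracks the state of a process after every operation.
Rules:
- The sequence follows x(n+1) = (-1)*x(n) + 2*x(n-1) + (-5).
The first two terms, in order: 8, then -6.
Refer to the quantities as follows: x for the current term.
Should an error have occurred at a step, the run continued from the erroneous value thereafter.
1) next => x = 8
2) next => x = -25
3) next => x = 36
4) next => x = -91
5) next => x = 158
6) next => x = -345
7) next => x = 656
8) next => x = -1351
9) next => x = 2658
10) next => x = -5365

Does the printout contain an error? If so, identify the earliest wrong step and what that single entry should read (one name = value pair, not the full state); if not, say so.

Recomputing the run from the initial state:
step 1: x = 17
step 2: x = -34
step 3: x = 63
step 4: x = -136
step 5: x = 257
step 6: x = -534
step 7: x = 1043
step 8: x = -2116
step 9: x = 4197
step 10: x = -8434
The first disagreement with the printout is at step 1, where the value should be x = 17.

step 1, x = 17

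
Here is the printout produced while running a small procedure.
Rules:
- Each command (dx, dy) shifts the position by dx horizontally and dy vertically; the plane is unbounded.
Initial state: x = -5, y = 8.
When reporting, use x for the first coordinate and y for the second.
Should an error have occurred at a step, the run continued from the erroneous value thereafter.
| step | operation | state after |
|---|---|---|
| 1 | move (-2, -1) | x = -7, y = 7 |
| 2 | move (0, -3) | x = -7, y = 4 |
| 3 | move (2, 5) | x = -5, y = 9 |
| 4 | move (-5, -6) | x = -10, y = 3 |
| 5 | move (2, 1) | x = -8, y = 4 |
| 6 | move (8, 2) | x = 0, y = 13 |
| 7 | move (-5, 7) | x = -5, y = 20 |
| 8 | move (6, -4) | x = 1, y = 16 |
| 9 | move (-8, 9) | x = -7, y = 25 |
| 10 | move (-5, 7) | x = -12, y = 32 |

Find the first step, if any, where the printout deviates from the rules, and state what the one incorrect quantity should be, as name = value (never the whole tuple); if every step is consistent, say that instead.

step 6, y = 6

Step 1: x = -5 + (-2) = -7, y = 8 + (-1) = 7 — confirmed correct.
Step 2: x = -7 + (0) = -7, y = 7 + (-3) = 4 — no discrepancy.
Step 3: x = -7 + (2) = -5, y = 4 + (5) = 9 — matches.
Step 4: x = -5 + (-5) = -10, y = 9 + (-6) = 3 — checks out.
Step 5: x = -10 + (2) = -8, y = 3 + (1) = 4 — checks out.
Step 6: x = -8 + (8) = 0, y = 4 + (2) = 6 — the entry is off here.
First incorrect step: 6; the correct value is y = 6.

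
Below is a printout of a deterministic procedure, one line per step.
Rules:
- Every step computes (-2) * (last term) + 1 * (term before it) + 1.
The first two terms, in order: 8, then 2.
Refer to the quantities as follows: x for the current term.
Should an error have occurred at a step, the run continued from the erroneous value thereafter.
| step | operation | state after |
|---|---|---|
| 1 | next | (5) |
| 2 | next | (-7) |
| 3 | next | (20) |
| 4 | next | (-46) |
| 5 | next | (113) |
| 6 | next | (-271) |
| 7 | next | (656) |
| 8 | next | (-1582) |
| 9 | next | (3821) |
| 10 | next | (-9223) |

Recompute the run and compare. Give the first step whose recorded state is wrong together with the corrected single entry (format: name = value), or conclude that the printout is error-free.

step 1: x = -2*(2) + (1)*(8) + (1) = 5 -> consistent with the printout
step 2: x = -2*(5) + (1)*(2) + (1) = -7 -> matches
step 3: x = -2*(-7) + (1)*(5) + (1) = 20 -> confirmed correct
step 4: x = -2*(20) + (1)*(-7) + (1) = -46 -> agrees with the printout
step 5: x = -2*(-46) + (1)*(20) + (1) = 113 -> verified
step 6: x = -2*(113) + (1)*(-46) + (1) = -271 -> consistent with the printout
step 7: x = -2*(-271) + (1)*(113) + (1) = 656 -> checks out
step 8: x = -2*(656) + (1)*(-271) + (1) = -1582 -> confirmed correct
step 9: x = -2*(-1582) + (1)*(656) + (1) = 3821 -> same as recorded
step 10: x = -2*(3821) + (1)*(-1582) + (1) = -9223 -> matches
Every step is consistent.

no error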